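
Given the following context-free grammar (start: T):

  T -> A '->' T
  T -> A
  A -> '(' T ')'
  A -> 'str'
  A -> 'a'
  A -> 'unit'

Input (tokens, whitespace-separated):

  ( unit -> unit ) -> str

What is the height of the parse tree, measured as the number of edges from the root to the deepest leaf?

5

[T [A ( [T [A unit] -> [T [A unit]]] )] -> [T [A str]]]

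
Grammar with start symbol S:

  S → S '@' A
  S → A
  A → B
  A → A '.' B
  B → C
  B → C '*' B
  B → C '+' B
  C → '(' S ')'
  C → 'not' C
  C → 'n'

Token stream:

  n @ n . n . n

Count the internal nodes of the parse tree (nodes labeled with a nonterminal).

[S [S [A [B [C n]]]] @ [A [A [A [B [C n]]] . [B [C n]]] . [B [C n]]]]

14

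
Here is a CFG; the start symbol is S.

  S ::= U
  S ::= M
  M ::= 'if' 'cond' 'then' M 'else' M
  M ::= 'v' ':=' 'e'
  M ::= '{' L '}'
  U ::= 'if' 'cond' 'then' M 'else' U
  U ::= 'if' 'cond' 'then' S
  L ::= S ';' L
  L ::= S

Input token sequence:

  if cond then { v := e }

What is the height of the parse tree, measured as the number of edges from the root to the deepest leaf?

7

[S [U if cond then [S [M { [L [S [M v := e]]] }]]]]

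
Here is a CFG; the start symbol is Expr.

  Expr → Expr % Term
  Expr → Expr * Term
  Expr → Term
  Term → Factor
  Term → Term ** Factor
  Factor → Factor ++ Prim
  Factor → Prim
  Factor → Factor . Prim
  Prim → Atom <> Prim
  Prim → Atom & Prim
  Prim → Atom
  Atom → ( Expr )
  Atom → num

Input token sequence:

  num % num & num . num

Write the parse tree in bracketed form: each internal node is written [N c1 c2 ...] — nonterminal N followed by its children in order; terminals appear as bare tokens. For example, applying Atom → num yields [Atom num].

[Expr [Expr [Term [Factor [Prim [Atom num]]]]] % [Term [Factor [Factor [Prim [Atom num] & [Prim [Atom num]]]] . [Prim [Atom num]]]]]

Expr
Expr % Term
Term % Term
Factor % Term
Prim % Term
Atom % Term
num % Term
num % Factor
num % Factor . Prim
num % Prim . Prim
num % Atom & Prim . Prim
num % num & Prim . Prim
num % num & Atom . Prim
num % num & num . Prim
num % num & num . Atom
num % num & num . num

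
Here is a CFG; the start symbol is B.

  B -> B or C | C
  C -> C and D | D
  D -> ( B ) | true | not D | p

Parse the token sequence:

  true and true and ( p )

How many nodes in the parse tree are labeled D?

4

[B [C [C [C [D true]] and [D true]] and [D ( [B [C [D p]]] )]]]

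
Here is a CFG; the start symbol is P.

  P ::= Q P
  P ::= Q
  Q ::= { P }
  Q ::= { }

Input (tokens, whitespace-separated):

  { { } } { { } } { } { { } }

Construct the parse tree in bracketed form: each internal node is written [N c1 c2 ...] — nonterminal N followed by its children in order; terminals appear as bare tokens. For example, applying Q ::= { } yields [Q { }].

P
Q P
{ P } P
{ Q } P
{ { } } P
{ { } } Q P
{ { } } { P } P
{ { } } { Q } P
{ { } } { { } } P
{ { } } { { } } Q P
{ { } } { { } } { } P
{ { } } { { } } { } Q
{ { } } { { } } { } { P }
{ { } } { { } } { } { Q }
{ { } } { { } } { } { { } }

[P [Q { [P [Q { }]] }] [P [Q { [P [Q { }]] }] [P [Q { }] [P [Q { [P [Q { }]] }]]]]]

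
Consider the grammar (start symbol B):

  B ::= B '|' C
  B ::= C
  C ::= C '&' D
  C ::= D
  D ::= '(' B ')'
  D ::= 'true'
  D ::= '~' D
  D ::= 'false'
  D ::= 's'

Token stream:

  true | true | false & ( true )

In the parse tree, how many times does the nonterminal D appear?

[B [B [B [C [D true]]] | [C [D true]]] | [C [C [D false]] & [D ( [B [C [D true]]] )]]]

5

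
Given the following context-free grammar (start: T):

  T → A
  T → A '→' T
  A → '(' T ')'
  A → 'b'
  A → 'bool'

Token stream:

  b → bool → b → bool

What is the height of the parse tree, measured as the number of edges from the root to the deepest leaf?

[T [A b] → [T [A bool] → [T [A b] → [T [A bool]]]]]

5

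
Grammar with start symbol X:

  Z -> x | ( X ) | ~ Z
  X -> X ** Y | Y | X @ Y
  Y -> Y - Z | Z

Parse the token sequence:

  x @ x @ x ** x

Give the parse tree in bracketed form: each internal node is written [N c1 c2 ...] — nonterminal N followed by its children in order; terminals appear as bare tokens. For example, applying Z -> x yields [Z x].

[X [X [X [X [Y [Z x]]] @ [Y [Z x]]] @ [Y [Z x]]] ** [Y [Z x]]]

X
X ** Y
X @ Y ** Y
X @ Y @ Y ** Y
Y @ Y @ Y ** Y
Z @ Y @ Y ** Y
x @ Y @ Y ** Y
x @ Z @ Y ** Y
x @ x @ Y ** Y
x @ x @ Z ** Y
x @ x @ x ** Y
x @ x @ x ** Z
x @ x @ x ** x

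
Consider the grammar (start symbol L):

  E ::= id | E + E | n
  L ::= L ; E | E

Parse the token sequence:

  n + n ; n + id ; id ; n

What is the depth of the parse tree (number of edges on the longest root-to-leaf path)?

6

[L [L [L [L [E [E n] + [E n]]] ; [E [E n] + [E id]]] ; [E id]] ; [E n]]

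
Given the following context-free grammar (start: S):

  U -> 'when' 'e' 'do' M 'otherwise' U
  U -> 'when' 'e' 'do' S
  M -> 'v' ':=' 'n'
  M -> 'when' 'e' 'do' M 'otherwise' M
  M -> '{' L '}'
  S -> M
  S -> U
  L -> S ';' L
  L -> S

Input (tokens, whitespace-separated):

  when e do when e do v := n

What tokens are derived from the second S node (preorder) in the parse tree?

when e do v := n

[S [U when e do [S [U when e do [S [M v := n]]]]]]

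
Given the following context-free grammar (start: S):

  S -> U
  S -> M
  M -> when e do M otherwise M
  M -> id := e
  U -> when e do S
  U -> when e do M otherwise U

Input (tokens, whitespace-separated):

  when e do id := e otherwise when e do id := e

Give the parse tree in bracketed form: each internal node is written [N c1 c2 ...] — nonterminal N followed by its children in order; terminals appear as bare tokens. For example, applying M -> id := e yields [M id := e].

[S [U when e do [M id := e] otherwise [U when e do [S [M id := e]]]]]

S
U
when e do M otherwise U
when e do id := e otherwise U
when e do id := e otherwise when e do S
when e do id := e otherwise when e do M
when e do id := e otherwise when e do id := e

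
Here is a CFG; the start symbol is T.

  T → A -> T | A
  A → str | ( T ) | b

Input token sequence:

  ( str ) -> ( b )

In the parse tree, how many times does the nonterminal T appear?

[T [A ( [T [A str]] )] -> [T [A ( [T [A b]] )]]]

4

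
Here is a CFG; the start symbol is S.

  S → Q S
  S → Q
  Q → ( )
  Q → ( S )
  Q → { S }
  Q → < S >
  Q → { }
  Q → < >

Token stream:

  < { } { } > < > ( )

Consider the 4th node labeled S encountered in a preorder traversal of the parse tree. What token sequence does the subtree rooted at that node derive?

[S [Q < [S [Q { }] [S [Q { }]]] >] [S [Q < >] [S [Q ( )]]]]

< > ( )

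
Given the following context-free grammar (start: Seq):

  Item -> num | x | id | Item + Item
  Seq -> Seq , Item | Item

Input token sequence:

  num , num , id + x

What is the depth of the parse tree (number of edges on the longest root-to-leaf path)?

4

[Seq [Seq [Seq [Item num]] , [Item num]] , [Item [Item id] + [Item x]]]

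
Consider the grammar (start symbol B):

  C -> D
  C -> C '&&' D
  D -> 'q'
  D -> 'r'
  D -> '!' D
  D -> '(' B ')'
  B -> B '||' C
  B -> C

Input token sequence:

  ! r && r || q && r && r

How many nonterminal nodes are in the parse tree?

[B [B [C [C [D ! [D r]]] && [D r]]] || [C [C [C [D q]] && [D r]] && [D r]]]

13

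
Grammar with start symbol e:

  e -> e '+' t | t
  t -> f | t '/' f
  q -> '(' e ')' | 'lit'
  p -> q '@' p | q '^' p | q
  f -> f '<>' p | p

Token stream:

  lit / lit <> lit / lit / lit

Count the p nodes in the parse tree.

5

[e [t [t [t [t [f [p [q lit]]]] / [f [f [p [q lit]]] <> [p [q lit]]]] / [f [p [q lit]]]] / [f [p [q lit]]]]]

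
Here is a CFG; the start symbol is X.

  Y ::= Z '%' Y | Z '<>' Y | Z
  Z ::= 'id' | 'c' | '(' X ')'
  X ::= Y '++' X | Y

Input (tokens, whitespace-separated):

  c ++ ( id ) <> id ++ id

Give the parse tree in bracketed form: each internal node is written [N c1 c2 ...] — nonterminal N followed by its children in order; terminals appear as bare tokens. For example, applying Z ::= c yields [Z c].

[X [Y [Z c]] ++ [X [Y [Z ( [X [Y [Z id]]] )] <> [Y [Z id]]] ++ [X [Y [Z id]]]]]

X
Y ++ X
Z ++ X
c ++ X
c ++ Y ++ X
c ++ Z <> Y ++ X
c ++ ( X ) <> Y ++ X
c ++ ( Y ) <> Y ++ X
c ++ ( Z ) <> Y ++ X
c ++ ( id ) <> Y ++ X
c ++ ( id ) <> Z ++ X
c ++ ( id ) <> id ++ X
c ++ ( id ) <> id ++ Y
c ++ ( id ) <> id ++ Z
c ++ ( id ) <> id ++ id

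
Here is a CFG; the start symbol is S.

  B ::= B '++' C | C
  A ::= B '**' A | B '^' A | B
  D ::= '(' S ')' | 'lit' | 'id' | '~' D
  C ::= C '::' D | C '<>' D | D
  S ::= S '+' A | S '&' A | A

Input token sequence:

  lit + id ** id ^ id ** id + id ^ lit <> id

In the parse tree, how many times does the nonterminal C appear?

8

[S [S [S [A [B [C [D lit]]]]] + [A [B [C [D id]]] ** [A [B [C [D id]]] ^ [A [B [C [D id]]] ** [A [B [C [D id]]]]]]]] + [A [B [C [D id]]] ^ [A [B [C [C [D lit]] <> [D id]]]]]]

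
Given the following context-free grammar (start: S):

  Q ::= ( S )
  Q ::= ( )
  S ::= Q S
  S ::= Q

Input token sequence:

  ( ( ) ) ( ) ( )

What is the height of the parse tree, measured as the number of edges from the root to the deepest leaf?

[S [Q ( [S [Q ( )]] )] [S [Q ( )] [S [Q ( )]]]]

4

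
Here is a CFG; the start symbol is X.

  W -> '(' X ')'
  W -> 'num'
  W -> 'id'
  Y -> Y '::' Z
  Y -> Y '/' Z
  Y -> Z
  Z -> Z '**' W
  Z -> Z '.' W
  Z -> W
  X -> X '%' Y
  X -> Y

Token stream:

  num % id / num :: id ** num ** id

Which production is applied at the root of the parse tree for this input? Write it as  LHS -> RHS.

[X [X [Y [Z [W num]]]] % [Y [Y [Y [Z [W id]]] / [Z [W num]]] :: [Z [Z [Z [W id]] ** [W num]] ** [W id]]]]

X -> X '%' Y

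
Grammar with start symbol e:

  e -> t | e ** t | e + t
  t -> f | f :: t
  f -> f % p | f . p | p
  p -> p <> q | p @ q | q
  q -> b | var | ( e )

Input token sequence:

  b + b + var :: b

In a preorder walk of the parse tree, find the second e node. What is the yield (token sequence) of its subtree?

[e [e [e [t [f [p [q b]]]]] + [t [f [p [q b]]]]] + [t [f [p [q var]]] :: [t [f [p [q b]]]]]]

b + b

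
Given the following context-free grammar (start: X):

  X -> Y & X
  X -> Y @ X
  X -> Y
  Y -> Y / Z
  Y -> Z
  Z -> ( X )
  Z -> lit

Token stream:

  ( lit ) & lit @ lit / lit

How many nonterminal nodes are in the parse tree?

[X [Y [Z ( [X [Y [Z lit]]] )]] & [X [Y [Z lit]] @ [X [Y [Y [Z lit]] / [Z lit]]]]]

14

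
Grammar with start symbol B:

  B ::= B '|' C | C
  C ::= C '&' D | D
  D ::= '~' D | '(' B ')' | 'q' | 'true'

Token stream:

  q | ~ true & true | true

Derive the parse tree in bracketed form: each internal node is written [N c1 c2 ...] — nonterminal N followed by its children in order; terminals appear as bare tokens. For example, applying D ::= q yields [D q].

[B [B [B [C [D q]]] | [C [C [D ~ [D true]]] & [D true]]] | [C [D true]]]

B
B | C
B | C | C
C | C | C
D | C | C
q | C | C
q | C & D | C
q | D & D | C
q | ~ D & D | C
q | ~ true & D | C
q | ~ true & true | C
q | ~ true & true | D
q | ~ true & true | true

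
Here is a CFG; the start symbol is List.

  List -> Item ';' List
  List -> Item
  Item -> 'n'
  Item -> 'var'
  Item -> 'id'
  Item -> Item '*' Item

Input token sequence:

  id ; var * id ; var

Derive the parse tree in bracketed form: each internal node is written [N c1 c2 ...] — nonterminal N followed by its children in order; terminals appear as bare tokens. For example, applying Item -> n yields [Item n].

List
Item ; List
id ; List
id ; Item ; List
id ; Item * Item ; List
id ; var * Item ; List
id ; var * id ; List
id ; var * id ; Item
id ; var * id ; var

[List [Item id] ; [List [Item [Item var] * [Item id]] ; [List [Item var]]]]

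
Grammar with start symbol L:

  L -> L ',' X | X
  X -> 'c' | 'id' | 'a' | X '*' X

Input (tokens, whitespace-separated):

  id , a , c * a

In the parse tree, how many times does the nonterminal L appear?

[L [L [L [X id]] , [X a]] , [X [X c] * [X a]]]

3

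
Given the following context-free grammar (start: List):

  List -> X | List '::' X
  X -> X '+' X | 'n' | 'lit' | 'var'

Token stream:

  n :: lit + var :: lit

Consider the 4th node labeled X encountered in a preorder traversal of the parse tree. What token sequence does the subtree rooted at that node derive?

[List [List [List [X n]] :: [X [X lit] + [X var]]] :: [X lit]]

var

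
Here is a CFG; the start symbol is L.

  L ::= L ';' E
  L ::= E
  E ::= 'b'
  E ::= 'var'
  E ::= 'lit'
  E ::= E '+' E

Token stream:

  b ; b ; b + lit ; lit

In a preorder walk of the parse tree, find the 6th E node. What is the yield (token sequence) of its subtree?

[L [L [L [L [E b]] ; [E b]] ; [E [E b] + [E lit]]] ; [E lit]]

lit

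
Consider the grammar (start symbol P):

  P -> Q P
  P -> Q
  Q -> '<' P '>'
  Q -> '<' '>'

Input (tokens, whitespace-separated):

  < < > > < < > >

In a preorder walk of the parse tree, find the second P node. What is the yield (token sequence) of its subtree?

[P [Q < [P [Q < >]] >] [P [Q < [P [Q < >]] >]]]

< >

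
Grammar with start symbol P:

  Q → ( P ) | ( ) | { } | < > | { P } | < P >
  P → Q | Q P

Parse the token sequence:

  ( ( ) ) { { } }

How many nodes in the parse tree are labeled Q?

4

[P [Q ( [P [Q ( )]] )] [P [Q { [P [Q { }]] }]]]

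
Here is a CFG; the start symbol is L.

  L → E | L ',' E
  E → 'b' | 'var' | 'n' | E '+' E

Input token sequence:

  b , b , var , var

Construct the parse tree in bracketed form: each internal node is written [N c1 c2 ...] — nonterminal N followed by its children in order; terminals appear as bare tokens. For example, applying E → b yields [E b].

[L [L [L [L [E b]] , [E b]] , [E var]] , [E var]]

L
L , E
L , E , E
L , E , E , E
E , E , E , E
b , E , E , E
b , b , E , E
b , b , var , E
b , b , var , var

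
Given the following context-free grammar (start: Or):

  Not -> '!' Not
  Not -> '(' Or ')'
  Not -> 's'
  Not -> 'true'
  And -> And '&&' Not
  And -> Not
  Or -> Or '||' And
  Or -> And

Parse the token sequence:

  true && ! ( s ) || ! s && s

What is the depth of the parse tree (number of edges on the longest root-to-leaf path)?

8

[Or [Or [And [And [Not true]] && [Not ! [Not ( [Or [And [Not s]]] )]]]] || [And [And [Not ! [Not s]]] && [Not s]]]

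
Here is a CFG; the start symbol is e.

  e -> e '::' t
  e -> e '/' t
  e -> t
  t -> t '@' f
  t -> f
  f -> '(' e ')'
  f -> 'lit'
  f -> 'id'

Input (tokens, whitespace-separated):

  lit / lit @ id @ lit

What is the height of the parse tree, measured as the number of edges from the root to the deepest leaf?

[e [e [t [f lit]]] / [t [t [t [f lit]] @ [f id]] @ [f lit]]]

5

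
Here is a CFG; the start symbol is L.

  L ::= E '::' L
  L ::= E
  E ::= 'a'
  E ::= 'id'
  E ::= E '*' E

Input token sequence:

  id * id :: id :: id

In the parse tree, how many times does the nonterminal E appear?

[L [E [E id] * [E id]] :: [L [E id] :: [L [E id]]]]

5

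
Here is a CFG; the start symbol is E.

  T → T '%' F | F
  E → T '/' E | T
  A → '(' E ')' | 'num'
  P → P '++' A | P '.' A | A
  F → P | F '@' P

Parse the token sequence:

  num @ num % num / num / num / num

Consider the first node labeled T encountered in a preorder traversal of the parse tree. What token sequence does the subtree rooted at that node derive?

[E [T [T [F [F [P [A num]]] @ [P [A num]]]] % [F [P [A num]]]] / [E [T [F [P [A num]]]] / [E [T [F [P [A num]]]] / [E [T [F [P [A num]]]]]]]]

num @ num % num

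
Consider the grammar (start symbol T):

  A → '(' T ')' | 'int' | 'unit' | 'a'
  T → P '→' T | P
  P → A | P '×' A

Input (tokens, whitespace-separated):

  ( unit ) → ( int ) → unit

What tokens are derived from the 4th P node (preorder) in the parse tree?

int

[T [P [A ( [T [P [A unit]]] )]] → [T [P [A ( [T [P [A int]]] )]] → [T [P [A unit]]]]]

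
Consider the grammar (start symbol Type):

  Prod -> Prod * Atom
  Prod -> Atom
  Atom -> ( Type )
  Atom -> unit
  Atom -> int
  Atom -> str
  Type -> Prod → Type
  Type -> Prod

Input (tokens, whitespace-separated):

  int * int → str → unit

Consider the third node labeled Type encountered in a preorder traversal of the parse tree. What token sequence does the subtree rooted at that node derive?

[Type [Prod [Prod [Atom int]] * [Atom int]] → [Type [Prod [Atom str]] → [Type [Prod [Atom unit]]]]]

unit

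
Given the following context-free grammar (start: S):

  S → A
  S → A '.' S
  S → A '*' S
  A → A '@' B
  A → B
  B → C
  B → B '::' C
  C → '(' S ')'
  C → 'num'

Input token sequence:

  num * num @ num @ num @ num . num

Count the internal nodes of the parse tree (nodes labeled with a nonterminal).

[S [A [B [C num]]] * [S [A [A [A [A [B [C num]]] @ [B [C num]]] @ [B [C num]]] @ [B [C num]]] . [S [A [B [C num]]]]]]

21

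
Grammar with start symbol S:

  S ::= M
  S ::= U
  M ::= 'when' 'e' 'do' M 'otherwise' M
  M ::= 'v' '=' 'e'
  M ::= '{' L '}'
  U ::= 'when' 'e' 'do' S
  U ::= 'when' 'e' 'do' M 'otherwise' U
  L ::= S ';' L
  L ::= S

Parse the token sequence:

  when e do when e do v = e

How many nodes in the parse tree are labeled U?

2

[S [U when e do [S [U when e do [S [M v = e]]]]]]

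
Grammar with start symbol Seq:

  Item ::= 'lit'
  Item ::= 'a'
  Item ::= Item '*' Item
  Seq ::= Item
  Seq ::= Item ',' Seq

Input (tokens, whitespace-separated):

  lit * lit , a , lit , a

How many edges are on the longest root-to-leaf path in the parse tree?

5

[Seq [Item [Item lit] * [Item lit]] , [Seq [Item a] , [Seq [Item lit] , [Seq [Item a]]]]]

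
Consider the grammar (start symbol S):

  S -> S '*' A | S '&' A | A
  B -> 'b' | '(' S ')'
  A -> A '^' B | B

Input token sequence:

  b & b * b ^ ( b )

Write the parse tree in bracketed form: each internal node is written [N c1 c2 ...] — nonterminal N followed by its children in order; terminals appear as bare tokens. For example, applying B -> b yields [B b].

S
S * A
S & A * A
A & A * A
B & A * A
b & A * A
b & B * A
b & b * A
b & b * A ^ B
b & b * B ^ B
b & b * b ^ B
b & b * b ^ ( S )
b & b * b ^ ( A )
b & b * b ^ ( B )
b & b * b ^ ( b )

[S [S [S [A [B b]]] & [A [B b]]] * [A [A [B b]] ^ [B ( [S [A [B b]]] )]]]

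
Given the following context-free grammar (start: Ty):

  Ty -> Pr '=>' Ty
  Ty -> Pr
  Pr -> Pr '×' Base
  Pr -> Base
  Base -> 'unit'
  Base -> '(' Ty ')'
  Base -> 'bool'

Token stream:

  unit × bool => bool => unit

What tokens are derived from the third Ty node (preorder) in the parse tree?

[Ty [Pr [Pr [Base unit]] × [Base bool]] => [Ty [Pr [Base bool]] => [Ty [Pr [Base unit]]]]]

unit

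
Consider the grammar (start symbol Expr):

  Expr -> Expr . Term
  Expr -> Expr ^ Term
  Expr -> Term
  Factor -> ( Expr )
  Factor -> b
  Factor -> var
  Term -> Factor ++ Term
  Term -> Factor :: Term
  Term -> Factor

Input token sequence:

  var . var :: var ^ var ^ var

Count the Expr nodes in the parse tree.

4

[Expr [Expr [Expr [Expr [Term [Factor var]]] . [Term [Factor var] :: [Term [Factor var]]]] ^ [Term [Factor var]]] ^ [Term [Factor var]]]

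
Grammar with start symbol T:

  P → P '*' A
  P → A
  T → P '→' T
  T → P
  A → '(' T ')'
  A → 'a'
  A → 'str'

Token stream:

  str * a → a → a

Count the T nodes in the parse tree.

[T [P [P [A str]] * [A a]] → [T [P [A a]] → [T [P [A a]]]]]

3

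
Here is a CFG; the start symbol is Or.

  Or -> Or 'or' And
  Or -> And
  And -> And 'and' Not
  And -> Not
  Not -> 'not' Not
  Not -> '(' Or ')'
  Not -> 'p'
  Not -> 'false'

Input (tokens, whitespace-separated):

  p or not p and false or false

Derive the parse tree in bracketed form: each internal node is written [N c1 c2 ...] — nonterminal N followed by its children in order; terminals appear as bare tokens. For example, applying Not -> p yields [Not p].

Or
Or or And
Or or And or And
And or And or And
Not or And or And
p or And or And
p or And and Not or And
p or Not and Not or And
p or not Not and Not or And
p or not p and Not or And
p or not p and false or And
p or not p and false or Not
p or not p and false or false

[Or [Or [Or [And [Not p]]] or [And [And [Not not [Not p]]] and [Not false]]] or [And [Not false]]]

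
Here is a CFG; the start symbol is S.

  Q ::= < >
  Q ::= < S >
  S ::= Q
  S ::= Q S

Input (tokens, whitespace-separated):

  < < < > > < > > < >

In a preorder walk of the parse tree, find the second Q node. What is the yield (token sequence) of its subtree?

< < > >

[S [Q < [S [Q < [S [Q < >]] >] [S [Q < >]]] >] [S [Q < >]]]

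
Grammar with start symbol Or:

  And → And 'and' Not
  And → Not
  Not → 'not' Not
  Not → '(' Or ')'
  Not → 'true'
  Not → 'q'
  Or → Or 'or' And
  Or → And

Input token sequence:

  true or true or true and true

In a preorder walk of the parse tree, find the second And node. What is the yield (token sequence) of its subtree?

[Or [Or [Or [And [Not true]]] or [And [Not true]]] or [And [And [Not true]] and [Not true]]]

true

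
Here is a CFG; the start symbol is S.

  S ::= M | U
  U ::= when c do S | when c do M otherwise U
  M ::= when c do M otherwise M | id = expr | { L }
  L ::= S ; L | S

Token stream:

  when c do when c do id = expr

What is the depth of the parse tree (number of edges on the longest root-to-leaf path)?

[S [U when c do [S [U when c do [S [M id = expr]]]]]]

6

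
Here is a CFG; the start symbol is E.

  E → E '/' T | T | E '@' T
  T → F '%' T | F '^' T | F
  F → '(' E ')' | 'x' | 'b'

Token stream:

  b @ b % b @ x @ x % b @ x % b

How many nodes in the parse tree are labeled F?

[E [E [E [E [E [T [F b]]] @ [T [F b] % [T [F b]]]] @ [T [F x]]] @ [T [F x] % [T [F b]]]] @ [T [F x] % [T [F b]]]]

8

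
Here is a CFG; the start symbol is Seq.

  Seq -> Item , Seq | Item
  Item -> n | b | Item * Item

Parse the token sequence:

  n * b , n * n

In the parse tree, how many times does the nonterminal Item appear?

6

[Seq [Item [Item n] * [Item b]] , [Seq [Item [Item n] * [Item n]]]]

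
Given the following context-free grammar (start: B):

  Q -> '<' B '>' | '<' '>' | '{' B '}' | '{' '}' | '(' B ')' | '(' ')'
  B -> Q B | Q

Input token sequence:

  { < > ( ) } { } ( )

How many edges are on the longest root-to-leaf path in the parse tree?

[B [Q { [B [Q < >] [B [Q ( )]]] }] [B [Q { }] [B [Q ( )]]]]

5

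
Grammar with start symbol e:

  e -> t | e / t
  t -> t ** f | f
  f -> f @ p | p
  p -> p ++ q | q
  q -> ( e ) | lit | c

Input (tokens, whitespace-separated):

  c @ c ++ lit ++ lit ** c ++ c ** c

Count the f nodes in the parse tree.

[e [t [t [t [f [f [p [q c]]] @ [p [p [p [q c]] ++ [q lit]] ++ [q lit]]]] ** [f [p [p [q c]] ++ [q c]]]] ** [f [p [q c]]]]]

4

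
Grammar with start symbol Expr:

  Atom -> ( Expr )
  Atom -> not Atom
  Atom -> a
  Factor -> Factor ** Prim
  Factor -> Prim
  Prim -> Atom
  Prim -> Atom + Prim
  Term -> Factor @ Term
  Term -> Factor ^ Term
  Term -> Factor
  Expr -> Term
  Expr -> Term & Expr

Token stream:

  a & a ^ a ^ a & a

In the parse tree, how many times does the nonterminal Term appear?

[Expr [Term [Factor [Prim [Atom a]]]] & [Expr [Term [Factor [Prim [Atom a]]] ^ [Term [Factor [Prim [Atom a]]] ^ [Term [Factor [Prim [Atom a]]]]]] & [Expr [Term [Factor [Prim [Atom a]]]]]]]

5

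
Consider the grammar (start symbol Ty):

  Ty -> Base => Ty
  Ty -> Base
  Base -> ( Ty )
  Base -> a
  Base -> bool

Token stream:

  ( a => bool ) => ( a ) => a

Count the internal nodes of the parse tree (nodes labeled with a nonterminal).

[Ty [Base ( [Ty [Base a] => [Ty [Base bool]]] )] => [Ty [Base ( [Ty [Base a]] )] => [Ty [Base a]]]]

12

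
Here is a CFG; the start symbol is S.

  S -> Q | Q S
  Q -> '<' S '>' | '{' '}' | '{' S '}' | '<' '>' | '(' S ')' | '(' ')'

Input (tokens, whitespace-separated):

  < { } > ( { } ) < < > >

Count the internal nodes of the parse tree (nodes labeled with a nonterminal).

[S [Q < [S [Q { }]] >] [S [Q ( [S [Q { }]] )] [S [Q < [S [Q < >]] >]]]]

12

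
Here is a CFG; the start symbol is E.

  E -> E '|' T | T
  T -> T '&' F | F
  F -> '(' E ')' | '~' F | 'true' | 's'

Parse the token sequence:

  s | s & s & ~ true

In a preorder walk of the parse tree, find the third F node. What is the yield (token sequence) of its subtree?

s

[E [E [T [F s]]] | [T [T [T [F s]] & [F s]] & [F ~ [F true]]]]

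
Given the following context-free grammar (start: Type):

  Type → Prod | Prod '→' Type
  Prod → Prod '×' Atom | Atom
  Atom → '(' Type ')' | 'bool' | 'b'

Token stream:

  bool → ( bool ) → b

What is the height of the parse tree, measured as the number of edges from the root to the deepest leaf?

7

[Type [Prod [Atom bool]] → [Type [Prod [Atom ( [Type [Prod [Atom bool]]] )]] → [Type [Prod [Atom b]]]]]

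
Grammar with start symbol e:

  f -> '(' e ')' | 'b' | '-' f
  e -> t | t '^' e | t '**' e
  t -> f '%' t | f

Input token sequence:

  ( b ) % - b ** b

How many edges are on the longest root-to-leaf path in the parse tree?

6

[e [t [f ( [e [t [f b]]] )] % [t [f - [f b]]]] ** [e [t [f b]]]]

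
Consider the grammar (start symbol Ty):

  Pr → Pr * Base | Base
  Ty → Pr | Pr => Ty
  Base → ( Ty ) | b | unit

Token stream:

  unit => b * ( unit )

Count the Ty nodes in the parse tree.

3

[Ty [Pr [Base unit]] => [Ty [Pr [Pr [Base b]] * [Base ( [Ty [Pr [Base unit]]] )]]]]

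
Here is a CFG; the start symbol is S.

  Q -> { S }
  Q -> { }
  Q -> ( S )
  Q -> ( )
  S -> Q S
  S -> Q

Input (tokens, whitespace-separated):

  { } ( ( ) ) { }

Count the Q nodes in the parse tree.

4

[S [Q { }] [S [Q ( [S [Q ( )]] )] [S [Q { }]]]]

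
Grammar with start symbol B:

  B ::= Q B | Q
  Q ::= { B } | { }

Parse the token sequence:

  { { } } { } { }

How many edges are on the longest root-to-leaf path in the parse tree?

4

[B [Q { [B [Q { }]] }] [B [Q { }] [B [Q { }]]]]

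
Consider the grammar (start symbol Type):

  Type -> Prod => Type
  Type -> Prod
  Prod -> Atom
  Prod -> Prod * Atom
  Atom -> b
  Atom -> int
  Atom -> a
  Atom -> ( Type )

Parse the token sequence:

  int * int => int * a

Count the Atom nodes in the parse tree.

[Type [Prod [Prod [Atom int]] * [Atom int]] => [Type [Prod [Prod [Atom int]] * [Atom a]]]]

4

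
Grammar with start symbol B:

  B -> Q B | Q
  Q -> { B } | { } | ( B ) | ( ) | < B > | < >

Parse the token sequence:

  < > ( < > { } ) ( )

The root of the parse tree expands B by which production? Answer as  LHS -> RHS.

B -> Q B

[B [Q < >] [B [Q ( [B [Q < >] [B [Q { }]]] )] [B [Q ( )]]]]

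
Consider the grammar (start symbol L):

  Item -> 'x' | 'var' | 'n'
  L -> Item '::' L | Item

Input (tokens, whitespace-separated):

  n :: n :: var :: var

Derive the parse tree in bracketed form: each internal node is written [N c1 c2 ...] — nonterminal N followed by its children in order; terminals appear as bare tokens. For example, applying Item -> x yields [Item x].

[L [Item n] :: [L [Item n] :: [L [Item var] :: [L [Item var]]]]]

L
Item :: L
n :: L
n :: Item :: L
n :: n :: L
n :: n :: Item :: L
n :: n :: var :: L
n :: n :: var :: Item
n :: n :: var :: var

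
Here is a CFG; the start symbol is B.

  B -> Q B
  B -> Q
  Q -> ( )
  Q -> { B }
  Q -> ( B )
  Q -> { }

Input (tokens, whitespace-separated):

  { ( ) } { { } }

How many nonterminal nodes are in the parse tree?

8

[B [Q { [B [Q ( )]] }] [B [Q { [B [Q { }]] }]]]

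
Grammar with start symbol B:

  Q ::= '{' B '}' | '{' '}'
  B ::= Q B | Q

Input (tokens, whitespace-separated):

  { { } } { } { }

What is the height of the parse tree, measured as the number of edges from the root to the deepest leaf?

4

[B [Q { [B [Q { }]] }] [B [Q { }] [B [Q { }]]]]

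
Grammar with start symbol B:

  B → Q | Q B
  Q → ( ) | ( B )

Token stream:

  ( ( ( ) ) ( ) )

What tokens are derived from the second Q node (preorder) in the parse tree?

[B [Q ( [B [Q ( [B [Q ( )]] )] [B [Q ( )]]] )]]

( ( ) )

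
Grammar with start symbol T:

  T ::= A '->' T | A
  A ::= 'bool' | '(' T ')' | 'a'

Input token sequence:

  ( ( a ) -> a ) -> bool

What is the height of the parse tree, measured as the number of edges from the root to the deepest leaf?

[T [A ( [T [A ( [T [A a]] )] -> [T [A a]]] )] -> [T [A bool]]]

6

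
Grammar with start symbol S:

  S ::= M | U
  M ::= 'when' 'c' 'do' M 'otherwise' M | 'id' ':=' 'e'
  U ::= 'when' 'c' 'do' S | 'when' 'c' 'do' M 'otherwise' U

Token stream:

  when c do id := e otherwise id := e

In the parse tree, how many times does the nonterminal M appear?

3

[S [M when c do [M id := e] otherwise [M id := e]]]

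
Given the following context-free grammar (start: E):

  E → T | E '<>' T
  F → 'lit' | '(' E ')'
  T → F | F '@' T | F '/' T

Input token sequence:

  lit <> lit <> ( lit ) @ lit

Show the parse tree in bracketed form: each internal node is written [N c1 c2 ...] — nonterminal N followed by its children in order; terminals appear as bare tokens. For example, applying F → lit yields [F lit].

[E [E [E [T [F lit]]] <> [T [F lit]]] <> [T [F ( [E [T [F lit]]] )] @ [T [F lit]]]]

E
E <> T
E <> T <> T
T <> T <> T
F <> T <> T
lit <> T <> T
lit <> F <> T
lit <> lit <> T
lit <> lit <> F @ T
lit <> lit <> ( E ) @ T
lit <> lit <> ( T ) @ T
lit <> lit <> ( F ) @ T
lit <> lit <> ( lit ) @ T
lit <> lit <> ( lit ) @ F
lit <> lit <> ( lit ) @ lit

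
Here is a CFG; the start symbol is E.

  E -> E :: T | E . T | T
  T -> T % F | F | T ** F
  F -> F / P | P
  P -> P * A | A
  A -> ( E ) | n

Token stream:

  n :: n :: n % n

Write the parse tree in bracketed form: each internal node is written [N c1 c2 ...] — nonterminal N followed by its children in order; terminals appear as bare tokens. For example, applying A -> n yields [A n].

[E [E [E [T [F [P [A n]]]]] :: [T [F [P [A n]]]]] :: [T [T [F [P [A n]]]] % [F [P [A n]]]]]

E
E :: T
E :: T :: T
T :: T :: T
F :: T :: T
P :: T :: T
A :: T :: T
n :: T :: T
n :: F :: T
n :: P :: T
n :: A :: T
n :: n :: T
n :: n :: T % F
n :: n :: F % F
n :: n :: P % F
n :: n :: A % F
n :: n :: n % F
n :: n :: n % P
n :: n :: n % A
n :: n :: n % n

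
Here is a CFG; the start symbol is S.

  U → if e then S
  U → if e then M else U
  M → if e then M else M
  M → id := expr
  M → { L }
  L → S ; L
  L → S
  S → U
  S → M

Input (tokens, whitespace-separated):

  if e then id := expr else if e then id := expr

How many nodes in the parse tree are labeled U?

[S [U if e then [M id := expr] else [U if e then [S [M id := expr]]]]]

2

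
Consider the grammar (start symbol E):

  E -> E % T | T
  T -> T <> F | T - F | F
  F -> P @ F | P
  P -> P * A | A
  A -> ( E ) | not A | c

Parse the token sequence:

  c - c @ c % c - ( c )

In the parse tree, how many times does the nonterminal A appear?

6

[E [E [T [T [F [P [A c]]]] - [F [P [A c]] @ [F [P [A c]]]]]] % [T [T [F [P [A c]]]] - [F [P [A ( [E [T [F [P [A c]]]]] )]]]]]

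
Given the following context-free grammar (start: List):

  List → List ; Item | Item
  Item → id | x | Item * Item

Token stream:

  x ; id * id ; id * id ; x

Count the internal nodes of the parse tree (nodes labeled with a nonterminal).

[List [List [List [List [Item x]] ; [Item [Item id] * [Item id]]] ; [Item [Item id] * [Item id]]] ; [Item x]]

12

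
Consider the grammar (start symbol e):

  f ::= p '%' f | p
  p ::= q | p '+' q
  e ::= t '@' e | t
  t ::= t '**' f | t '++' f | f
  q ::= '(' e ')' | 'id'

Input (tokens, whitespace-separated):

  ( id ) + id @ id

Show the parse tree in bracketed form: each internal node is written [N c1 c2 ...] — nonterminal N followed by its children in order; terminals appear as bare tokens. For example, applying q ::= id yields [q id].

[e [t [f [p [p [q ( [e [t [f [p [q id]]]]] )]] + [q id]]]] @ [e [t [f [p [q id]]]]]]

e
t @ e
f @ e
p @ e
p + q @ e
q + q @ e
( e ) + q @ e
( t ) + q @ e
( f ) + q @ e
( p ) + q @ e
( q ) + q @ e
( id ) + q @ e
( id ) + id @ e
( id ) + id @ t
( id ) + id @ f
( id ) + id @ p
( id ) + id @ q
( id ) + id @ id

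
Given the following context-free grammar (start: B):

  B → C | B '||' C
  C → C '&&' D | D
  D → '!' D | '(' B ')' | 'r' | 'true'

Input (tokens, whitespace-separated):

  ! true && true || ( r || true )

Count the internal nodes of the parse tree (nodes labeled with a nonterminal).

15

[B [B [C [C [D ! [D true]]] && [D true]]] || [C [D ( [B [B [C [D r]]] || [C [D true]]] )]]]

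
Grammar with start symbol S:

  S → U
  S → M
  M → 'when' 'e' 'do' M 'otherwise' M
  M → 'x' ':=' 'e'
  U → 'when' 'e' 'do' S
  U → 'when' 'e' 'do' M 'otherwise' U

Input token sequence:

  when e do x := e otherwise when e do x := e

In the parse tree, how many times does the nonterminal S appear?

2

[S [U when e do [M x := e] otherwise [U when e do [S [M x := e]]]]]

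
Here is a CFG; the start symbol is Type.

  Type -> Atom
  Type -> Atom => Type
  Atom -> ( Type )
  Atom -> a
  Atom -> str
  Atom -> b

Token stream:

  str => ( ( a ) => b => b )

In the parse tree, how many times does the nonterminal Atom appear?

[Type [Atom str] => [Type [Atom ( [Type [Atom ( [Type [Atom a]] )] => [Type [Atom b] => [Type [Atom b]]]] )]]]

6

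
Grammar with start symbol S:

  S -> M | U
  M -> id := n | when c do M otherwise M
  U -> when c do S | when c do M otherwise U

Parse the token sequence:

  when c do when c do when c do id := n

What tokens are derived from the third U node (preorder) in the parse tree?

[S [U when c do [S [U when c do [S [U when c do [S [M id := n]]]]]]]]

when c do id := n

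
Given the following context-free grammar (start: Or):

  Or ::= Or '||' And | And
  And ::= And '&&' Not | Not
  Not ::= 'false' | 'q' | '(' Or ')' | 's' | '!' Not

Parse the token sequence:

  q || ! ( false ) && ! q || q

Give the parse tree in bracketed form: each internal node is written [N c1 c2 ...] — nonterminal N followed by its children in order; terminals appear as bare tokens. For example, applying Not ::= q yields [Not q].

Or
Or || And
Or || And || And
And || And || And
Not || And || And
q || And || And
q || And && Not || And
q || Not && Not || And
q || ! Not && Not || And
q || ! ( Or ) && Not || And
q || ! ( And ) && Not || And
q || ! ( Not ) && Not || And
q || ! ( false ) && Not || And
q || ! ( false ) && ! Not || And
q || ! ( false ) && ! q || And
q || ! ( false ) && ! q || Not
q || ! ( false ) && ! q || q

[Or [Or [Or [And [Not q]]] || [And [And [Not ! [Not ( [Or [And [Not false]]] )]]] && [Not ! [Not q]]]] || [And [Not q]]]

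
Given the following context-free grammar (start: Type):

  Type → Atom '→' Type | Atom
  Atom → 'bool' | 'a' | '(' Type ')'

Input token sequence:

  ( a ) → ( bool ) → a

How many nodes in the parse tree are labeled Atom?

5

[Type [Atom ( [Type [Atom a]] )] → [Type [Atom ( [Type [Atom bool]] )] → [Type [Atom a]]]]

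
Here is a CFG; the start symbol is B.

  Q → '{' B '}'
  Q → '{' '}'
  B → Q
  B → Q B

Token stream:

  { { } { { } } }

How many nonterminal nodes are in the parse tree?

[B [Q { [B [Q { }] [B [Q { [B [Q { }]] }]]] }]]

8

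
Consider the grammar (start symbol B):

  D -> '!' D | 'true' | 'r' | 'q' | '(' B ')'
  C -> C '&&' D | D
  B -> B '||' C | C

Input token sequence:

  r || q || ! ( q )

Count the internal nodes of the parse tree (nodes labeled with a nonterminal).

13

[B [B [B [C [D r]]] || [C [D q]]] || [C [D ! [D ( [B [C [D q]]] )]]]]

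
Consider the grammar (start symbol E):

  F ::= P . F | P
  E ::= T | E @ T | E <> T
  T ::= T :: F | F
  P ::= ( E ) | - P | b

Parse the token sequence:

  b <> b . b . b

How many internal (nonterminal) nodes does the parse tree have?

[E [E [T [F [P b]]]] <> [T [F [P b] . [F [P b] . [F [P b]]]]]]

12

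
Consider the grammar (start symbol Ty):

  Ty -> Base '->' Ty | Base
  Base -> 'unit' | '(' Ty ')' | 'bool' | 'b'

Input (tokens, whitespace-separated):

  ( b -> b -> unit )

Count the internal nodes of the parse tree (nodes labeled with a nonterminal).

[Ty [Base ( [Ty [Base b] -> [Ty [Base b] -> [Ty [Base unit]]]] )]]

8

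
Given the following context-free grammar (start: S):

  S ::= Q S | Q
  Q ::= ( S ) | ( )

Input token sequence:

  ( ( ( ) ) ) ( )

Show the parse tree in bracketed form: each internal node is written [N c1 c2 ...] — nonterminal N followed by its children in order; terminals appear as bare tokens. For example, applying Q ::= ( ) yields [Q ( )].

[S [Q ( [S [Q ( [S [Q ( )]] )]] )] [S [Q ( )]]]

S
Q S
( S ) S
( Q ) S
( ( S ) ) S
( ( Q ) ) S
( ( ( ) ) ) S
( ( ( ) ) ) Q
( ( ( ) ) ) ( )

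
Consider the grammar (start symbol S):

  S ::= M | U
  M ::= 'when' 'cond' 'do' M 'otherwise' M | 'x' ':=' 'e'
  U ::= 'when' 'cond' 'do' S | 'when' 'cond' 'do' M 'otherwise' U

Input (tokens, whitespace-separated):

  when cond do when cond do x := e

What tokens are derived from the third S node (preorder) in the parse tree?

[S [U when cond do [S [U when cond do [S [M x := e]]]]]]

x := e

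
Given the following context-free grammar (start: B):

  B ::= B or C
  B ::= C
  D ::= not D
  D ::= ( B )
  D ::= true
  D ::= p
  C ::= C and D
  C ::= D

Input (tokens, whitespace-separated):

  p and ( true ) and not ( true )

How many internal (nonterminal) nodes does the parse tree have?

[B [C [C [C [D p]] and [D ( [B [C [D true]]] )]] and [D not [D ( [B [C [D true]]] )]]]]

14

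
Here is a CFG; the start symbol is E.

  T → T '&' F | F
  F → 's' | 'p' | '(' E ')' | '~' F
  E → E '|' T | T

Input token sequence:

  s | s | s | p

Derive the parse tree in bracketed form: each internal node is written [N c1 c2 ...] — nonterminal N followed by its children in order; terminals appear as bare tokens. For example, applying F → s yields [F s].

[E [E [E [E [T [F s]]] | [T [F s]]] | [T [F s]]] | [T [F p]]]

E
E | T
E | T | T
E | T | T | T
T | T | T | T
F | T | T | T
s | T | T | T
s | F | T | T
s | s | T | T
s | s | F | T
s | s | s | T
s | s | s | F
s | s | s | p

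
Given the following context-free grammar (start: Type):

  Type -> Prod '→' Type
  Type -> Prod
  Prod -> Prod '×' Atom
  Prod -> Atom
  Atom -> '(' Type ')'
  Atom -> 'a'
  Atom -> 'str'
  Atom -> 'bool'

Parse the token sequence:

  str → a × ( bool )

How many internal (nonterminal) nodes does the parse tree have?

[Type [Prod [Atom str]] → [Type [Prod [Prod [Atom a]] × [Atom ( [Type [Prod [Atom bool]]] )]]]]

11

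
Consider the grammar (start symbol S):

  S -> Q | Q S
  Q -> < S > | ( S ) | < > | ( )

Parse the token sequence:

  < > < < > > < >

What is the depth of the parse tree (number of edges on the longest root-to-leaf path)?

[S [Q < >] [S [Q < [S [Q < >]] >] [S [Q < >]]]]

5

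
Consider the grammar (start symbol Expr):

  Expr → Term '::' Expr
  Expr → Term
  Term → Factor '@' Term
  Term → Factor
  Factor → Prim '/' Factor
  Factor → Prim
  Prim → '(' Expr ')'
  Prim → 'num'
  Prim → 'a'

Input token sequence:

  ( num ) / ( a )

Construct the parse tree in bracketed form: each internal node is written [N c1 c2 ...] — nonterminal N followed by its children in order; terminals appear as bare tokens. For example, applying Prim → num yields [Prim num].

[Expr [Term [Factor [Prim ( [Expr [Term [Factor [Prim num]]]] )] / [Factor [Prim ( [Expr [Term [Factor [Prim a]]]] )]]]]]

Expr
Term
Factor
Prim / Factor
( Expr ) / Factor
( Term ) / Factor
( Factor ) / Factor
( Prim ) / Factor
( num ) / Factor
( num ) / Prim
( num ) / ( Expr )
( num ) / ( Term )
( num ) / ( Factor )
( num ) / ( Prim )
( num ) / ( a )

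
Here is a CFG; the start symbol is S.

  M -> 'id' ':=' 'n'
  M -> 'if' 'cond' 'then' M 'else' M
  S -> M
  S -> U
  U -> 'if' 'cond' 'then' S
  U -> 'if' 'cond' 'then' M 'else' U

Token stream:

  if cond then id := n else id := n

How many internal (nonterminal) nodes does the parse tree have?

4

[S [M if cond then [M id := n] else [M id := n]]]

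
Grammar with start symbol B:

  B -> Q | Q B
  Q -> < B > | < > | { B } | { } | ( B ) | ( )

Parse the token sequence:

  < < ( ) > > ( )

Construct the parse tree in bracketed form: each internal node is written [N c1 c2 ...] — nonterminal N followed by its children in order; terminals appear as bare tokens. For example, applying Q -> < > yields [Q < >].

[B [Q < [B [Q < [B [Q ( )]] >]] >] [B [Q ( )]]]

B
Q B
< B > B
< Q > B
< < B > > B
< < Q > > B
< < ( ) > > B
< < ( ) > > Q
< < ( ) > > ( )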